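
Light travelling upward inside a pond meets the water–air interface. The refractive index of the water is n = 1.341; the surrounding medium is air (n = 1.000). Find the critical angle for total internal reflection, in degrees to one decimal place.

sin θ_c = n_air / n = 1.000 / 1.341 = 0.7457.
θ_c = arcsin(0.7457) = 48.22°.

48.2°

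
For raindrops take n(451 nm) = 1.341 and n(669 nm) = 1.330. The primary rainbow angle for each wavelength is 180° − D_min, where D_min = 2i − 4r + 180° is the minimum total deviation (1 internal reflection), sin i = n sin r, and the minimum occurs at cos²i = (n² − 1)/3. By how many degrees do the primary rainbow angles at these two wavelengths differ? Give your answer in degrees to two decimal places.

At 451 nm (n = 1.341): cos²i = 0.26609 → i = 58.946°, r = 39.705°, D_min = 139.071°, rainbow angle = 40.929°.
At 669 nm (n = 1.330): cos²i = 0.25630 → i = 59.585°, r = 40.422°, D_min = 137.484°, rainbow angle = 42.516°.
Angular width = |40.929° − 42.516°| = 1.588°.

1.59°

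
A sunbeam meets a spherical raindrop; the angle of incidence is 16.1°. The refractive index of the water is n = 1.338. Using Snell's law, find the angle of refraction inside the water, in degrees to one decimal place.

12.0°

Snell: sin θ_r = sin θ_i / n = sin 16.1° / 1.338 = 0.2773 / 1.338 = 0.2073.
θ_r = arcsin(0.2073) = 11.96°.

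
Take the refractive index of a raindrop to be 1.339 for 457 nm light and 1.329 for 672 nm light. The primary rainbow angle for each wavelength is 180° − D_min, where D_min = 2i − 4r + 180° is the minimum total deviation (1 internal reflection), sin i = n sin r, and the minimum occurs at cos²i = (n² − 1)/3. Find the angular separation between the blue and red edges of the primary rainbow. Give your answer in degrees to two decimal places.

At 457 nm (n = 1.339): cos²i = 0.26431 → i = 59.062°, r = 39.834°, D_min = 138.786°, rainbow angle = 41.214°.
At 672 nm (n = 1.329): cos²i = 0.25541 → i = 59.643°, r = 40.487°, D_min = 137.337°, rainbow angle = 42.663°.
Angular width = |41.214° − 42.663°| = 1.450°.

1.45°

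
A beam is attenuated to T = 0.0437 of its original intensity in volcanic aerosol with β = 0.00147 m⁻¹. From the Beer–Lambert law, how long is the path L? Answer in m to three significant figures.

2130 m

Beer–Lambert: T = exp(−βL) ⇒ L = −ln(T)/β = −ln(0.0437)/0.00147 = 3.1304/0.00147 = 2130 m.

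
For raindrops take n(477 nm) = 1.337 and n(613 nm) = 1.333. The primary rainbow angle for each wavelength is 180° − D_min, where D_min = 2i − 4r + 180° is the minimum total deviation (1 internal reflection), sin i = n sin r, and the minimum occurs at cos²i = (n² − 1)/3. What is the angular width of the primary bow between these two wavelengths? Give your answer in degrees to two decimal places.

At 477 nm (n = 1.337): cos²i = 0.26252 → i = 59.178°, r = 39.964°, D_min = 138.500°, rainbow angle = 41.500°.
At 613 nm (n = 1.333): cos²i = 0.25896 → i = 59.410°, r = 40.225°, D_min = 137.922°, rainbow angle = 42.078°.
Angular width = |41.500° − 42.078°| = 0.578°.

0.58°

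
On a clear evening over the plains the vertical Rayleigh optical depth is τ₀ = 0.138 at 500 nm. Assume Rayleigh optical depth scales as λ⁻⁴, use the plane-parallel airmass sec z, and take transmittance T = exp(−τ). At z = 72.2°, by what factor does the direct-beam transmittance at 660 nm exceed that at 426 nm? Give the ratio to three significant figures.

Airmass: sec 72.2° = 3.2712.
τ(660 nm) = 0.138 × (500/660)⁴ × 3.2712 = 0.138 × 0.3294 × 3.2712 = 0.1487.
τ(426 nm) = 0.138 × (500/426)⁴ × 3.2712 = 0.138 × 1.8978 × 3.2712 = 0.8567.
T(660)/T(426) = exp(τ_B − τ_A) = exp(0.7080) = 2.0300.

2.03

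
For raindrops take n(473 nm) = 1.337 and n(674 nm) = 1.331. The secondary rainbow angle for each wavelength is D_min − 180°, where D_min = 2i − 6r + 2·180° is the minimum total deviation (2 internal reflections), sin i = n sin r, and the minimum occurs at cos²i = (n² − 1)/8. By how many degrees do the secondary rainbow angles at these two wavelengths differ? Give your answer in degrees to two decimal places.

1.57°

At 473 nm (n = 1.337): cos²i = 0.09845 → i = 71.714°, r = 45.249°, D_min = 231.934°, rainbow angle = 51.934°.
At 674 nm (n = 1.331): cos²i = 0.09645 → i = 71.907°, r = 45.575°, D_min = 230.365°, rainbow angle = 50.365°.
Angular width = |51.934° − 50.365°| = 1.569°.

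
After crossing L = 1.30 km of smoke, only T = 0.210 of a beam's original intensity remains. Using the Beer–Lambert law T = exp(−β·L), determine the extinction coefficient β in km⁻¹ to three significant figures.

Beer–Lambert: T = exp(−βL) ⇒ β = −ln(T)/L = −ln(0.210)/1.30 = 1.5606/1.30 = 1.2 km⁻¹.

1.20 km⁻¹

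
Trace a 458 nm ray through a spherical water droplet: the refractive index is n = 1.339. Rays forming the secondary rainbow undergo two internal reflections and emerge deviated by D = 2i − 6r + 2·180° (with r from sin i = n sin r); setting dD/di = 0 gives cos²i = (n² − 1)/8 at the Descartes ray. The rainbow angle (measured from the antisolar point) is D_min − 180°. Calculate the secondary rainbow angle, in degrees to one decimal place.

cos²i = (1.79292 − 1)/8 = 0.09912; i = arccos(0.31483) = 71.650°.
sin r = sin 71.650°/1.339 = 0.70885; r = 45.141°.
D_min = 2·71.650° − 6·45.141° + 360° = 232.451°.
Rainbow angle = D_min − 180° = 52.451°.

52.5°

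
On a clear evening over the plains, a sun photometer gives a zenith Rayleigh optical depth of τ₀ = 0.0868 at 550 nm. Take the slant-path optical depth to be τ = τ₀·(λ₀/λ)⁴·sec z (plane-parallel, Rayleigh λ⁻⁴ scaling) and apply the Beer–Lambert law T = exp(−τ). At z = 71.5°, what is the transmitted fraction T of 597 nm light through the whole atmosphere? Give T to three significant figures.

sec 71.5° = 3.1515.
τ = 0.0868 × (550/597)⁴ × 3.1515 = 0.0868 × 0.7204 × 3.1515 = 0.1971.
T = exp(−0.1971) = 0.8211.

0.821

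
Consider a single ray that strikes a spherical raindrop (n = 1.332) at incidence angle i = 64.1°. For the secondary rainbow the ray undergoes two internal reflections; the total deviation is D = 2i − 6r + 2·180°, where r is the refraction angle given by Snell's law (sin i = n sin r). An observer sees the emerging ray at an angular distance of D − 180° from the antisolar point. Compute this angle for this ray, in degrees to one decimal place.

53.3°

sin r = sin 64.1° / 1.332 = 0.8996/1.332 = 0.6753; r = 42.48°.
D = 2·64.1° − 6·42.48° + 2·180° = 128.20° − 254.89° + 360° = 233.31°.
Angle from antisolar point = D − 180° = 53.31°.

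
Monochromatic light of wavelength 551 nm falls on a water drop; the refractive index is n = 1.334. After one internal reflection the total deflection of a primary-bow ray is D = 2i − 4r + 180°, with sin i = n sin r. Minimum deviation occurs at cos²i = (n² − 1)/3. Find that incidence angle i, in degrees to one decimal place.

cos²i = (1.334² − 1)/3 = (1.77956 − 1)/3 = 0.25985.
cos i = 0.50976, so i = 59.352°.

59.4°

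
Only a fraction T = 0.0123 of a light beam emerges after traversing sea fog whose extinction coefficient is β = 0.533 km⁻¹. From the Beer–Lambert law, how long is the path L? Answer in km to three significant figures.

8.25 km

Beer–Lambert: T = exp(−βL) ⇒ L = −ln(T)/β = −ln(0.0123)/0.533 = 4.3982/0.533 = 8.252 km.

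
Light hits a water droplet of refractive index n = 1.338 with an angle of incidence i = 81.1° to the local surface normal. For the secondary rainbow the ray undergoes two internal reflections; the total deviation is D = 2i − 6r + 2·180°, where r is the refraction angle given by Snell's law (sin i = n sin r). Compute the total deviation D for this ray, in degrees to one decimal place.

236.6°

sin r = sin 81.1° / 1.338 = 0.9880/1.338 = 0.7384; r = 47.59°.
D = 2·81.1° − 6·47.59° + 2·180° = 162.20° − 285.56° + 360° = 236.64°.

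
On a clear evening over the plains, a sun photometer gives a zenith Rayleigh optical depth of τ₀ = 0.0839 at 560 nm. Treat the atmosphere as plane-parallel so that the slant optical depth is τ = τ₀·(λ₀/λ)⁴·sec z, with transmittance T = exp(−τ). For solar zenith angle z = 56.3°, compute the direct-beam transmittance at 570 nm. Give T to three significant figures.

0.869

sec 56.3° = 1.8023.
τ = 0.0839 × (560/570)⁴ × 1.8023 = 0.0839 × 0.9316 × 1.8023 = 0.1409.
T = exp(−0.1409) = 0.8686.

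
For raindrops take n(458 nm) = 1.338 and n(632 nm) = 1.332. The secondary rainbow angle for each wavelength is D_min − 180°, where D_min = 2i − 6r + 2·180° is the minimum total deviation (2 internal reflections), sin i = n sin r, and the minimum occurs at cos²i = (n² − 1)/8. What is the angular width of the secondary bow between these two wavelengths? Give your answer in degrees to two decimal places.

At 458 nm (n = 1.338): cos²i = 0.09878 → i = 71.682°, r = 45.195°, D_min = 232.193°, rainbow angle = 52.193°.
At 632 nm (n = 1.332): cos²i = 0.09678 → i = 71.875°, r = 45.520°, D_min = 230.628°, rainbow angle = 50.628°.
Angular width = |52.193° − 50.628°| = 1.564°.

1.56°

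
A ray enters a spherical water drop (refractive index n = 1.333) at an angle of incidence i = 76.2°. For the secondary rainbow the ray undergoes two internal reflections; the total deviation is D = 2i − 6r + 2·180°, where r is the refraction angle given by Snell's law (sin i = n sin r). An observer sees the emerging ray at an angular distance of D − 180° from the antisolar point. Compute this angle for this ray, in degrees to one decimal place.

51.8°

sin r = sin 76.2° / 1.333 = 0.9711/1.333 = 0.7285; r = 46.76°.
D = 2·76.2° − 6·46.76° + 2·180° = 152.40° − 280.58° + 360° = 231.82°.
Angle from antisolar point = D − 180° = 51.82°.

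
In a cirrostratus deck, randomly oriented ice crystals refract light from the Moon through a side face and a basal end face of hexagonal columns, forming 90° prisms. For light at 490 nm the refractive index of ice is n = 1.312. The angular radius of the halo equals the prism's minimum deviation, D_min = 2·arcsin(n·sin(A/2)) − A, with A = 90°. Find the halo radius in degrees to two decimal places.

n·sin(A/2) = 1.312 × sin 45° = 1.312 × 0.7071 = 0.9277.
D_min = 2·arcsin(0.9277) − 90° = 2 × 68.083° − 90° = 46.166°.

46.17°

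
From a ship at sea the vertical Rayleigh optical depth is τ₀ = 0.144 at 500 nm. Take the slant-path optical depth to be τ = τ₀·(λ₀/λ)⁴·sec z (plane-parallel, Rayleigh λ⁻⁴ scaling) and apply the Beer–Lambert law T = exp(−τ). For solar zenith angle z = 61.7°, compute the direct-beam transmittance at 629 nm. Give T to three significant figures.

0.886

sec 61.7° = 2.1093.
τ = 0.144 × (500/629)⁴ × 2.1093 = 0.144 × 0.3993 × 2.1093 = 0.1213.
T = exp(−0.1213) = 0.8858.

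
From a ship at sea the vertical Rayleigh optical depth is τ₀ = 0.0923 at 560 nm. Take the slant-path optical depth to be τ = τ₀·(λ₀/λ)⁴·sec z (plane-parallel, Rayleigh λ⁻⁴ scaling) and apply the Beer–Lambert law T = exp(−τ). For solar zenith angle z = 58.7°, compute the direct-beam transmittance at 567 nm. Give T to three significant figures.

0.844

sec 58.7° = 1.9249.
τ = 0.0923 × (560/567)⁴ × 1.9249 = 0.0923 × 0.9515 × 1.9249 = 0.1691.
T = exp(−0.1691) = 0.8445.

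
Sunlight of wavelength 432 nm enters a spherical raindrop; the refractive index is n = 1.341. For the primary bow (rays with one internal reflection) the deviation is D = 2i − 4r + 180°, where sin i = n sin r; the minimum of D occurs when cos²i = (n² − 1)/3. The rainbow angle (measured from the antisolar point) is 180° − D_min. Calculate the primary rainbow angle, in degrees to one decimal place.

cos²i = (1.79828 − 1)/3 = 0.26609; i = arccos(0.51584) = 58.946°.
sin r = sin 58.946°/1.341 = 0.63884; r = 39.705°.
D_min = 2·58.946° − 4·39.705° + 180° = 139.071°.
Rainbow angle = 180° − D_min = 40.929°.

40.9°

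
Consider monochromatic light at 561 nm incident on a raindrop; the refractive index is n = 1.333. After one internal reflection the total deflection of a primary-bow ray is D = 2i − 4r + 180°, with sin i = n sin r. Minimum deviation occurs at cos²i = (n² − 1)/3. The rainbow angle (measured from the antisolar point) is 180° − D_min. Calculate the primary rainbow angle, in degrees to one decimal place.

cos²i = (1.77689 − 1)/3 = 0.25896; i = arccos(0.50888) = 59.410°.
sin r = sin 59.410°/1.333 = 0.64579; r = 40.225°.
D_min = 2·59.410° − 4·40.225° + 180° = 137.922°.
Rainbow angle = 180° − D_min = 42.078°.

42.1°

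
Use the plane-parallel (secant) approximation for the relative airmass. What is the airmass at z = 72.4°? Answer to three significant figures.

3.31

X = sec z = 1/cos 72.4° = 1/0.3024 = 3.3072.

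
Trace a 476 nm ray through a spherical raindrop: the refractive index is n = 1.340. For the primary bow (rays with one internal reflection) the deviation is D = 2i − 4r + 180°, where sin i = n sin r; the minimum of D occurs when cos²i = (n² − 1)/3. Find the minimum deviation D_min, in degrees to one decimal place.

cos²i = (1.79560 − 1)/3 = 0.26520; i = arccos(0.51498) = 59.004°.
sin r = sin 59.004°/1.340 = 0.63971; r = 39.770°.
D_min = 2·59.004° − 4·39.770° + 180° = 138.929°.

138.9°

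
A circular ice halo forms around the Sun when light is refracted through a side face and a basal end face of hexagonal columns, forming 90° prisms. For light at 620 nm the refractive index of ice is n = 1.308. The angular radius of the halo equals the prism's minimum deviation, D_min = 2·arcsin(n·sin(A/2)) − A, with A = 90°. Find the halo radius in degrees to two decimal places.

45.31°

n·sin(A/2) = 1.308 × sin 45° = 1.308 × 0.7071 = 0.9249.
D_min = 2·arcsin(0.9249) − 90° = 2 × 67.653° − 90° = 45.305°.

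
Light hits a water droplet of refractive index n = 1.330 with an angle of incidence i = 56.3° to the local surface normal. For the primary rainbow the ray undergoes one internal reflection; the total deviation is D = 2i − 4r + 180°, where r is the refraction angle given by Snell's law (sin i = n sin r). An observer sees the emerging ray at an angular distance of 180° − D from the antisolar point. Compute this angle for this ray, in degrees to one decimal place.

sin r = sin 56.3° / 1.330 = 0.8320/1.330 = 0.6255; r = 38.72°.
D = 2·56.3° − 4·38.72° + 180° = 112.60° − 154.88° + 180° = 137.72°.
Angle from antisolar point = 180° − D = 42.28°.

42.3°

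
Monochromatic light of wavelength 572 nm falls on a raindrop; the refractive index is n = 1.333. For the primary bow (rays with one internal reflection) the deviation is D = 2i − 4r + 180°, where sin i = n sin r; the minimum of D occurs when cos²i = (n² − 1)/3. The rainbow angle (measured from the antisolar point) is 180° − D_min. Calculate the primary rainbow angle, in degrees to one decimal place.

42.1°

cos²i = (1.77689 − 1)/3 = 0.25896; i = arccos(0.50888) = 59.410°.
sin r = sin 59.410°/1.333 = 0.64579; r = 40.225°.
D_min = 2·59.410° − 4·40.225° + 180° = 137.922°.
Rainbow angle = 180° − D_min = 42.078°.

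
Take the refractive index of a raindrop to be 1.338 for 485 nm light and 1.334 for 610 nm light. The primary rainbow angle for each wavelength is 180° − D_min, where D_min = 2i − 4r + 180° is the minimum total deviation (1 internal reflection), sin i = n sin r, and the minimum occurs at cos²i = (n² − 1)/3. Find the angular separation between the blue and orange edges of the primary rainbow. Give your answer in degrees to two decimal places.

0.58°

At 485 nm (n = 1.338): cos²i = 0.26341 → i = 59.120°, r = 39.899°, D_min = 138.643°, rainbow angle = 41.357°.
At 610 nm (n = 1.334): cos²i = 0.25985 → i = 59.352°, r = 40.159°, D_min = 138.067°, rainbow angle = 41.933°.
Angular width = |41.357° − 41.933°| = 0.576°.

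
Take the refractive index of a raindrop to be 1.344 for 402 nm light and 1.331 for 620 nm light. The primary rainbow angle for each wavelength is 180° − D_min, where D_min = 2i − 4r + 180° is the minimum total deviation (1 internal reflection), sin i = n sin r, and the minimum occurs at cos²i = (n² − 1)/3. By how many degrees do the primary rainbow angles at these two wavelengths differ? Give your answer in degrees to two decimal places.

At 402 nm (n = 1.344): cos²i = 0.26878 → i = 58.772°, r = 39.512°, D_min = 139.495°, rainbow angle = 40.505°.
At 620 nm (n = 1.331): cos²i = 0.25719 → i = 59.527°, r = 40.356°, D_min = 137.630°, rainbow angle = 42.370°.
Angular width = |40.505° − 42.370°| = 1.865°.

1.86°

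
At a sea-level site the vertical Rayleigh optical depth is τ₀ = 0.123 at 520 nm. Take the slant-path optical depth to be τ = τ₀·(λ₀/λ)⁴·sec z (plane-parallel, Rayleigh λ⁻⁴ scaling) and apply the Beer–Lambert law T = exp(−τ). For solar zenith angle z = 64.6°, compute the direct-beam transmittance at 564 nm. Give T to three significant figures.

0.813

sec 64.6° = 2.3314.
τ = 0.123 × (520/564)⁴ × 2.3314 = 0.123 × 0.7226 × 2.3314 = 0.2072.
T = exp(−0.2072) = 0.8128.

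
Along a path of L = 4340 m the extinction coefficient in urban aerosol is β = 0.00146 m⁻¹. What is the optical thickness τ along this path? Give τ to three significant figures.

6.34

τ = β·L = 0.00146 × 4340 = 6.3364.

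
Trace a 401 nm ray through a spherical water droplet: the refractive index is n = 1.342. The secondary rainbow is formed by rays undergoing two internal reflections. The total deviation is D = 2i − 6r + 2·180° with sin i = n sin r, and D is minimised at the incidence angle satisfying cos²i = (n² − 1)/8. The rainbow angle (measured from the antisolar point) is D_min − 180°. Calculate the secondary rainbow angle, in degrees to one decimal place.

53.2°

cos²i = (1.80096 − 1)/8 = 0.10012; i = arccos(0.31642) = 71.554°.
sin r = sin 71.554°/1.342 = 0.70687; r = 44.981°.
D_min = 2·71.554° − 6·44.981° + 360° = 233.222°.
Rainbow angle = D_min − 180° = 53.222°.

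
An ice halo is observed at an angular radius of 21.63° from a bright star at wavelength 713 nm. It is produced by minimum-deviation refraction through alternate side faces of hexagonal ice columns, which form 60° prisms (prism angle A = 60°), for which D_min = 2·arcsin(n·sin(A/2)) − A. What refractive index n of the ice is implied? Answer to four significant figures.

1.307

Rearranging: n = sin((D_min + A)/2) / sin(A/2).
(D_min + A)/2 = (21.63° + 60°)/2 = 40.815°.
n = sin 40.815° / sin 30° = 0.6536 / 0.5000 = 1.3072.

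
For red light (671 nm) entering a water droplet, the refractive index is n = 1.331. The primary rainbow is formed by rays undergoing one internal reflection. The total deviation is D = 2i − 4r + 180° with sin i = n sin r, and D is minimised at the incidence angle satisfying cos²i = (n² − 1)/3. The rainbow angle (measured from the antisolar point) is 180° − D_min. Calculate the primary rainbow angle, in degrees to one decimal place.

42.4°

cos²i = (1.77156 − 1)/3 = 0.25719; i = arccos(0.50714) = 59.527°.
sin r = sin 59.527°/1.331 = 0.64753; r = 40.356°.
D_min = 2·59.527° − 4·40.356° + 180° = 137.630°.
Rainbow angle = 180° − D_min = 42.370°.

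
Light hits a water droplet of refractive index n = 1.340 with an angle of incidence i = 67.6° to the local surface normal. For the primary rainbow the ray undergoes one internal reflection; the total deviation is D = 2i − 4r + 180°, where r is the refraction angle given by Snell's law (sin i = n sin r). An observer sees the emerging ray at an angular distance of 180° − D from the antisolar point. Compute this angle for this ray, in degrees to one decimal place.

sin r = sin 67.6° / 1.340 = 0.9245/1.340 = 0.6900; r = 43.63°.
D = 2·67.6° − 4·43.63° + 180° = 135.20° − 174.51° + 180° = 140.69°.
Angle from antisolar point = 180° − D = 39.31°.

39.3°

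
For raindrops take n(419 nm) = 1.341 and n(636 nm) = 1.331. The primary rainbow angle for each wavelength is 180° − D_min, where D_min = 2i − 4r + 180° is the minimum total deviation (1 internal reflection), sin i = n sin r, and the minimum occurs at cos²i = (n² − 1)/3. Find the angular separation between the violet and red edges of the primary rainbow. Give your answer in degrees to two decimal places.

1.44°

At 419 nm (n = 1.341): cos²i = 0.26609 → i = 58.946°, r = 39.705°, D_min = 139.071°, rainbow angle = 40.929°.
At 636 nm (n = 1.331): cos²i = 0.25719 → i = 59.527°, r = 40.356°, D_min = 137.630°, rainbow angle = 42.370°.
Angular width = |40.929° − 42.370°| = 1.441°.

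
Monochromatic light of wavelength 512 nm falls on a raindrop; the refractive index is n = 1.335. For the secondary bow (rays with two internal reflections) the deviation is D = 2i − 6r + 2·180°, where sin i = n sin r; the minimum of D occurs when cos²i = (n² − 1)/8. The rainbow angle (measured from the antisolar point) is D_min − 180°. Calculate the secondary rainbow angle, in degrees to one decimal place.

51.4°

cos²i = (1.78222 − 1)/8 = 0.09778; i = arccos(0.31269) = 71.778°.
sin r = sin 71.778°/1.335 = 0.71150; r = 45.357°.
D_min = 2·71.778° − 6·45.357° + 360° = 231.414°.
Rainbow angle = D_min − 180° = 51.414°.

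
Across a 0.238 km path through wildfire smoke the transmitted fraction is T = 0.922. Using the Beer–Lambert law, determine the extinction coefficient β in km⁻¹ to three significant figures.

0.341 km⁻¹

Beer–Lambert: T = exp(−βL) ⇒ β = −ln(T)/L = −ln(0.922)/0.238 = 0.0812/0.238 = 0.3412 km⁻¹.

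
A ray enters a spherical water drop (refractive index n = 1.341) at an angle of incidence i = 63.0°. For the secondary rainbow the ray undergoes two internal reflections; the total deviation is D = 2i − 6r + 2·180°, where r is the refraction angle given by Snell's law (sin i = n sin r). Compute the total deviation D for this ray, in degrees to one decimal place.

sin r = sin 63.0° / 1.341 = 0.8910/1.341 = 0.6644; r = 41.64°.
D = 2·63.0° − 6·41.64° + 2·180° = 126.00° − 249.83° + 360° = 236.17°.

236.2°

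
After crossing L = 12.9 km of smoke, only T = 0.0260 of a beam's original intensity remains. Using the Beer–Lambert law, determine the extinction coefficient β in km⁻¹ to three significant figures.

0.283 km⁻¹

Beer–Lambert: T = exp(−βL) ⇒ β = −ln(T)/L = −ln(0.0260)/12.9 = 3.6497/12.9 = 0.2829 km⁻¹.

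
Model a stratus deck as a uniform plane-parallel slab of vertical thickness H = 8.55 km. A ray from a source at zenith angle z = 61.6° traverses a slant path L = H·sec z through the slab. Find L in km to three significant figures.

sec z = 1/cos 61.6° = 2.1025.
L = 8.55 × 2.1025 = 17.976 km.

18.0 km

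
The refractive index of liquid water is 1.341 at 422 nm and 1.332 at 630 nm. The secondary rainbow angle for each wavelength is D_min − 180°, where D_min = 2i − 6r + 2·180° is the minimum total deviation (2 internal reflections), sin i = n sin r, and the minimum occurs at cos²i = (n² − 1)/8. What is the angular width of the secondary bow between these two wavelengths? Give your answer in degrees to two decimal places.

2.34°

At 422 nm (n = 1.341): cos²i = 0.09979 → i = 71.586°, r = 45.034°, D_min = 232.966°, rainbow angle = 52.966°.
At 630 nm (n = 1.332): cos²i = 0.09678 → i = 71.875°, r = 45.520°, D_min = 230.628°, rainbow angle = 50.628°.
Angular width = |52.966° − 50.628°| = 2.337°.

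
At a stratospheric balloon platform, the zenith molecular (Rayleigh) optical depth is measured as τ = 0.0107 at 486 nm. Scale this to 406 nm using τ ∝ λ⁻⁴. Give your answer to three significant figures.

0.0220

τ(406 nm) = τ(486 nm) × (486/406)⁴ = 0.0107 × (1.1970)⁴ = 0.0107 × 2.0532 = 0.0220.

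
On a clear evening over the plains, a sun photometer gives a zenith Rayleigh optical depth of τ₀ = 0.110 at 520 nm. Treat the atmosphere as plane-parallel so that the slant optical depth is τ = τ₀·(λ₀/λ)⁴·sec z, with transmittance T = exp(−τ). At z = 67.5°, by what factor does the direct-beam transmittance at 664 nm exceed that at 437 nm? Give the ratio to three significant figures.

Airmass: sec 67.5° = 2.6131.
τ(664 nm) = 0.110 × (520/664)⁴ × 2.6131 = 0.110 × 0.3761 × 2.6131 = 0.1081.
τ(437 nm) = 0.110 × (520/437)⁴ × 2.6131 = 0.110 × 2.0049 × 2.6131 = 0.5763.
T(664)/T(437) = exp(τ_B − τ_A) = exp(0.4682) = 1.5971.

1.60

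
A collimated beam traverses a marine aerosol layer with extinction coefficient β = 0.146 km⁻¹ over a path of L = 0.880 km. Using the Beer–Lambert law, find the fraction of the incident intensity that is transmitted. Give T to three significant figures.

0.879

τ = β·L = 0.146 × 0.880 = 0.1285.
T = exp(−0.1285) = 0.8794.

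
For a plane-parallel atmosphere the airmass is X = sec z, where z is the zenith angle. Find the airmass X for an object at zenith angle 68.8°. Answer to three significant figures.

2.77

X = sec z = 1/cos 68.8° = 1/0.3616 = 2.7653.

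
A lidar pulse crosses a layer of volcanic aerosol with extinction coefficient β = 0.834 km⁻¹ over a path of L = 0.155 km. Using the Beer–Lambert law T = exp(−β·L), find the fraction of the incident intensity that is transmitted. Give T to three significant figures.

0.879

τ = β·L = 0.834 × 0.155 = 0.1293.
T = exp(−0.1293) = 0.8787.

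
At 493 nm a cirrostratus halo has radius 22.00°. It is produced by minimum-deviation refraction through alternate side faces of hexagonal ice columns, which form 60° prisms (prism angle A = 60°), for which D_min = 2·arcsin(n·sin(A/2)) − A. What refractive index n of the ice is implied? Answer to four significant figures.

Rearranging: n = sin((D_min + A)/2) / sin(A/2).
(D_min + A)/2 = (22.00° + 60°)/2 = 41.000°.
n = sin 41.000° / sin 30° = 0.6561 / 0.5000 = 1.3121.

1.312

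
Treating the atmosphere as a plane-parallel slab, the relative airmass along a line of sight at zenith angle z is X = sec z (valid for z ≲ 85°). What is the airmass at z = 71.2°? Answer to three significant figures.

X = sec z = 1/cos 71.2° = 1/0.3223 = 3.1030.

3.10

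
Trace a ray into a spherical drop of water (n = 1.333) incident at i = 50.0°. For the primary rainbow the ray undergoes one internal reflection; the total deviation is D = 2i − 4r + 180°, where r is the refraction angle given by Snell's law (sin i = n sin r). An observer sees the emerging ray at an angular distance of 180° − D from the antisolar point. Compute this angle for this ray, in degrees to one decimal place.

sin r = sin 50.0° / 1.333 = 0.7660/1.333 = 0.5747; r = 35.08°.
D = 2·50.0° − 4·35.08° + 180° = 100.00° − 140.31° + 180° = 139.69°.
Angle from antisolar point = 180° − D = 40.31°.

40.3°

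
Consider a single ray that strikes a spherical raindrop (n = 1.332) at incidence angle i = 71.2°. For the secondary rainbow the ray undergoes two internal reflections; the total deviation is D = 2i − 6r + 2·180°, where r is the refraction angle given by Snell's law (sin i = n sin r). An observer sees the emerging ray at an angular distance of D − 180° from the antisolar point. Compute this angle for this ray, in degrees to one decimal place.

sin r = sin 71.2° / 1.332 = 0.9466/1.332 = 0.7107; r = 45.29°.
D = 2·71.2° − 6·45.29° + 2·180° = 142.40° − 271.75° + 360° = 230.65°.
Angle from antisolar point = D − 180° = 50.65°.

50.6°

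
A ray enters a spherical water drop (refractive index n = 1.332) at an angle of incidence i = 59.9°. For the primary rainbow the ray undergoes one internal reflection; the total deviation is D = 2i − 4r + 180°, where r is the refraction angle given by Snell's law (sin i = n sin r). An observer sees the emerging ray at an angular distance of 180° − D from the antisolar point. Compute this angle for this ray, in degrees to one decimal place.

sin r = sin 59.9° / 1.332 = 0.8652/1.332 = 0.6495; r = 40.50°.
D = 2·59.9° − 4·40.50° + 180° = 119.80° − 162.02° + 180° = 137.78°.
Angle from antisolar point = 180° − D = 42.22°.

42.2°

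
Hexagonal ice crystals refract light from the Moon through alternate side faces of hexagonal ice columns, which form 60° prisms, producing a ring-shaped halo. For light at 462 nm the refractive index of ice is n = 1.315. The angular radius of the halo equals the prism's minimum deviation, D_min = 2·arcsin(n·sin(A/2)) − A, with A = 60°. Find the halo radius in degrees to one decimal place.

n·sin(A/2) = 1.315 × sin 30° = 1.315 × 0.5000 = 0.6575.
D_min = 2·arcsin(0.6575) − 60° = 2 × 41.109° − 60° = 22.219°.

22.2°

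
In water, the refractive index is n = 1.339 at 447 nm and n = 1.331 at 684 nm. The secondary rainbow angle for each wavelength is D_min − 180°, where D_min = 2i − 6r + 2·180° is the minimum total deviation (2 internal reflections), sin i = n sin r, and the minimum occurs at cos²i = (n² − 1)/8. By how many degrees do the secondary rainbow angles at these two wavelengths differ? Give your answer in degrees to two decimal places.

2.09°

At 447 nm (n = 1.339): cos²i = 0.09912 → i = 71.650°, r = 45.141°, D_min = 232.451°, rainbow angle = 52.451°.
At 684 nm (n = 1.331): cos²i = 0.09645 → i = 71.907°, r = 45.575°, D_min = 230.365°, rainbow angle = 50.365°.
Angular width = |52.451° − 50.365°| = 2.086°.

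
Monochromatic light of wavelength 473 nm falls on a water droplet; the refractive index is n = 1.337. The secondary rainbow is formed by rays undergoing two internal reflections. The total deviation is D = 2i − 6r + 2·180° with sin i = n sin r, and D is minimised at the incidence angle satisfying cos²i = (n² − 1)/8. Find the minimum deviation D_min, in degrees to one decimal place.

cos²i = (1.78757 − 1)/8 = 0.09845; i = arccos(0.31376) = 71.714°.
sin r = sin 71.714°/1.337 = 0.71017; r = 45.249°.
D_min = 2·71.714° − 6·45.249° + 360° = 231.934°.

231.9°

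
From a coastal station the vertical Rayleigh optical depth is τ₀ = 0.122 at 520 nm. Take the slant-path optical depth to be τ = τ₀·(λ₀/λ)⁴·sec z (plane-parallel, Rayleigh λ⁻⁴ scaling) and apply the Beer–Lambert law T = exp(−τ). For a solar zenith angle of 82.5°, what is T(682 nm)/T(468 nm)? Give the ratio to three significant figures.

Airmass: sec 82.5° = 7.6613.
τ(682 nm) = 0.122 × (520/682)⁴ × 7.6613 = 0.122 × 0.3380 × 7.6613 = 0.3159.
τ(468 nm) = 0.122 × (520/468)⁴ × 7.6613 = 0.122 × 1.5242 × 7.6613 = 1.4246.
T(682)/T(468) = exp(τ_B − τ_A) = exp(1.1087) = 3.0304.

3.03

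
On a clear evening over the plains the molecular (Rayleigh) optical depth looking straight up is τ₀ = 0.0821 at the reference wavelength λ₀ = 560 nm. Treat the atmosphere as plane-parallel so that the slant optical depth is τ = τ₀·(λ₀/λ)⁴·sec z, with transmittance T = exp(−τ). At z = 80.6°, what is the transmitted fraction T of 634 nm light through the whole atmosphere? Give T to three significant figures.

sec 80.6° = 6.1227.
τ = 0.0821 × (560/634)⁴ × 6.1227 = 0.0821 × 0.6087 × 6.1227 = 0.3060.
T = exp(−0.3060) = 0.7364.

0.736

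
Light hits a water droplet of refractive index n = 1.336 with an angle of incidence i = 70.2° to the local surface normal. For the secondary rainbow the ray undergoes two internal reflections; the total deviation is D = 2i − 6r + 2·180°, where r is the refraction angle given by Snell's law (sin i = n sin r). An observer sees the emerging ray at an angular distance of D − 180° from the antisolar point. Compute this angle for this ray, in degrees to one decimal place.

sin r = sin 70.2° / 1.336 = 0.9409/1.336 = 0.7043; r = 44.77°.
D = 2·70.2° − 6·44.77° + 2·180° = 140.40° − 268.61° + 360° = 231.79°.
Angle from antisolar point = D − 180° = 51.79°.

51.8°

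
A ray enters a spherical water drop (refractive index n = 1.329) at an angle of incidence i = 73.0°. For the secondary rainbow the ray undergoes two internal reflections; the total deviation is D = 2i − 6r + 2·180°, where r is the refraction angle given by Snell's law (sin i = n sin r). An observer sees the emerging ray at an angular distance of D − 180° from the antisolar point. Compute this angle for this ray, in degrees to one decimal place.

49.9°

sin r = sin 73.0° / 1.329 = 0.9563/1.329 = 0.7196; r = 46.02°.
D = 2·73.0° − 6·46.02° + 2·180° = 146.00° − 276.11° + 360° = 229.89°.
Angle from antisolar point = D − 180° = 49.89°.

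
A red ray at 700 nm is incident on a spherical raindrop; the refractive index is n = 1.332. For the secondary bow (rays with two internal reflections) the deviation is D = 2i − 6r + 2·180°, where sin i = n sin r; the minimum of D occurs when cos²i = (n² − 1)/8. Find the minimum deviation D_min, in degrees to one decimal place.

230.6°

cos²i = (1.77422 − 1)/8 = 0.09678; i = arccos(0.31109) = 71.875°.
sin r = sin 71.875°/1.332 = 0.71350; r = 45.520°.
D_min = 2·71.875° − 6·45.520° + 360° = 230.628°.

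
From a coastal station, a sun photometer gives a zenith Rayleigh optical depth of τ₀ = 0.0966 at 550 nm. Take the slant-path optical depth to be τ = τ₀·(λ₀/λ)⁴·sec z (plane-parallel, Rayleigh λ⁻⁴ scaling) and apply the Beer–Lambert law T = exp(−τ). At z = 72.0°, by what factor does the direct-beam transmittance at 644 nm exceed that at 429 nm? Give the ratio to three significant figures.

1.97

Airmass: sec 72.0° = 3.2361.
τ(644 nm) = 0.0966 × (550/644)⁴ × 3.2361 = 0.0966 × 0.5320 × 3.2361 = 0.1663.
τ(429 nm) = 0.0966 × (550/429)⁴ × 3.2361 = 0.0966 × 2.7016 × 3.2361 = 0.8445.
T(644)/T(429) = exp(τ_B − τ_A) = exp(0.6782) = 1.9704.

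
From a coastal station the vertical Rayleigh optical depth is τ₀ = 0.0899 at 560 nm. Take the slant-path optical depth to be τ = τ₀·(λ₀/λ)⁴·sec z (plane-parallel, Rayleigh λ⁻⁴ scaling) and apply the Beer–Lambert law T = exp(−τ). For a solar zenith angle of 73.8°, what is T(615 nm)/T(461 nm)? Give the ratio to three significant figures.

1.62

Airmass: sec 73.8° = 3.5843.
τ(615 nm) = 0.0899 × (560/615)⁴ × 3.5843 = 0.0899 × 0.6875 × 3.5843 = 0.2215.
τ(461 nm) = 0.0899 × (560/461)⁴ × 3.5843 = 0.0899 × 2.1775 × 3.5843 = 0.7016.
T(615)/T(461) = exp(τ_B − τ_A) = exp(0.4801) = 1.6163.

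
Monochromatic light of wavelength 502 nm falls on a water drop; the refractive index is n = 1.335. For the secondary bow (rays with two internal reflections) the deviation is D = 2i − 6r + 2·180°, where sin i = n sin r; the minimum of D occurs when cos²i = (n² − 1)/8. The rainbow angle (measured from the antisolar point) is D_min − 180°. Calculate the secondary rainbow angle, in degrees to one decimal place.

51.4°

cos²i = (1.78222 − 1)/8 = 0.09778; i = arccos(0.31269) = 71.778°.
sin r = sin 71.778°/1.335 = 0.71150; r = 45.357°.
D_min = 2·71.778° − 6·45.357° + 360° = 231.414°.
Rainbow angle = D_min − 180° = 51.414°.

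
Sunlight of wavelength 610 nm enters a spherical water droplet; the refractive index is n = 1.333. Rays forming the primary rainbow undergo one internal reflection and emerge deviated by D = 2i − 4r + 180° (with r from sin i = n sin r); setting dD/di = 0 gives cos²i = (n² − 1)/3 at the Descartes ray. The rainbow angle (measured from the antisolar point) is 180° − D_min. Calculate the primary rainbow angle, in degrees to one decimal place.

cos²i = (1.77689 − 1)/3 = 0.25896; i = arccos(0.50888) = 59.410°.
sin r = sin 59.410°/1.333 = 0.64579; r = 40.225°.
D_min = 2·59.410° − 4·40.225° + 180° = 137.922°.
Rainbow angle = 180° − D_min = 42.078°.

42.1°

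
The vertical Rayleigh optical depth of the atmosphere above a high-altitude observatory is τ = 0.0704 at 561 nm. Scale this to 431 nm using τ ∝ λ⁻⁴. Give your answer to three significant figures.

τ(431 nm) = τ(561 nm) × (561/431)⁴ = 0.0704 × (1.3016)⁴ = 0.0704 × 2.8704 = 0.2021.

0.202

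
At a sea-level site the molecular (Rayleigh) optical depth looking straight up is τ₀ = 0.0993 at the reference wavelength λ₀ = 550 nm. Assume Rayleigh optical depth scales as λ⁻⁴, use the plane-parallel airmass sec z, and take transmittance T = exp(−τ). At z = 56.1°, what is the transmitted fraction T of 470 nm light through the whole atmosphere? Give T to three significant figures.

sec 56.1° = 1.7929.
τ = 0.0993 × (550/470)⁴ × 1.7929 = 0.0993 × 1.8753 × 1.7929 = 0.3339.
T = exp(−0.3339) = 0.7161.

0.716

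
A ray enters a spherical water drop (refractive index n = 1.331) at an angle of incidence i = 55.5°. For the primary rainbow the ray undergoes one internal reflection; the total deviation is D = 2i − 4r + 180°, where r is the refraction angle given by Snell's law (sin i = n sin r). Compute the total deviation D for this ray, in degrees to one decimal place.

138.0°

sin r = sin 55.5° / 1.331 = 0.8241/1.331 = 0.6192; r = 38.26°.
D = 2·55.5° − 4·38.26° + 180° = 111.00° − 153.02° + 180° = 137.98°.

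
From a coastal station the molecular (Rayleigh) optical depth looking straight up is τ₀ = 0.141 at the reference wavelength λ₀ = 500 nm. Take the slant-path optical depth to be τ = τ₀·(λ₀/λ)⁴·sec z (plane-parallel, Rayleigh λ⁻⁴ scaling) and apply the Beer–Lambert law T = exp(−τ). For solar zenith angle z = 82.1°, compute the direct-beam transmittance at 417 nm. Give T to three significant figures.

0.120

sec 82.1° = 7.2757.
τ = 0.141 × (500/417)⁴ × 7.2757 = 0.141 × 2.0670 × 7.2757 = 2.1204.
T = exp(−2.1204) = 0.1200.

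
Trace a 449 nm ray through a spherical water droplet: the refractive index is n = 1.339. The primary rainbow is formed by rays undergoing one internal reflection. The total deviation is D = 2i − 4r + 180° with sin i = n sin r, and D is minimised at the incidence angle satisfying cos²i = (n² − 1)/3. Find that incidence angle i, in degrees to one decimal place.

cos²i = (1.339² − 1)/3 = (1.79292 − 1)/3 = 0.26431.
cos i = 0.51411, so i = 59.062°.

59.1°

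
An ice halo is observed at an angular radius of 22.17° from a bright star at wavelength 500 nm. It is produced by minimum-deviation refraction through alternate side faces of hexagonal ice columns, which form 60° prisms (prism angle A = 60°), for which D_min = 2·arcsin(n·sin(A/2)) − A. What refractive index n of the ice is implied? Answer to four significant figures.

Rearranging: n = sin((D_min + A)/2) / sin(A/2).
(D_min + A)/2 = (22.17° + 60°)/2 = 41.085°.
n = sin 41.085° / sin 30° = 0.6572 / 0.5000 = 1.3144.

1.314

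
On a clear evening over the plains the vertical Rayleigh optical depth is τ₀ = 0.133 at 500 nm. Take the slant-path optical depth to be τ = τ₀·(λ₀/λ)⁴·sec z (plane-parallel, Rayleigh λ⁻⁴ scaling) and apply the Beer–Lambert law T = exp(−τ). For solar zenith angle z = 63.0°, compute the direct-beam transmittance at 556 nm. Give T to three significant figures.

0.826

sec 63.0° = 2.2027.
τ = 0.133 × (500/556)⁴ × 2.2027 = 0.133 × 0.6540 × 2.2027 = 0.1916.
T = exp(−0.1916) = 0.8256.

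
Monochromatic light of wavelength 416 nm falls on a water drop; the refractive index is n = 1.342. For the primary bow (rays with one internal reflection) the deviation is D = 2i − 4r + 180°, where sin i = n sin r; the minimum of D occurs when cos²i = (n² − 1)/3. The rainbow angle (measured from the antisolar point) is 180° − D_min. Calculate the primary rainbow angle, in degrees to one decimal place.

40.8°

cos²i = (1.80096 − 1)/3 = 0.26699; i = arccos(0.51671) = 58.888°.
sin r = sin 58.888°/1.342 = 0.63797; r = 39.641°.
D_min = 2·58.888° − 4·39.641° + 180° = 139.213°.
Rainbow angle = 180° − D_min = 40.787°.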